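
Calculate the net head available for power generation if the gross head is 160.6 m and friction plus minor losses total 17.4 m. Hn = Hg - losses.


Hn = 160.6 - 17.4 = 143.2000 m


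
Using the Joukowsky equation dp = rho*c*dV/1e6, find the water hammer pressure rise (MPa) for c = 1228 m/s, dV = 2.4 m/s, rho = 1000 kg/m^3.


dp = 1000 * 1228 * 2.4 / 1e6 = 2.9472 MPa


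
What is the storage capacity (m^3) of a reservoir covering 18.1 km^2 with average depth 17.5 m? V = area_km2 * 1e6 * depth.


V = 18.1 * 1e6 * 17.5 = 3.1675e+08 m^3


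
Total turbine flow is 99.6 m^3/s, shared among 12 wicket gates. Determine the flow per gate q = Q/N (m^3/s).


q = 99.6 / 12 = 8.3000 m^3/s


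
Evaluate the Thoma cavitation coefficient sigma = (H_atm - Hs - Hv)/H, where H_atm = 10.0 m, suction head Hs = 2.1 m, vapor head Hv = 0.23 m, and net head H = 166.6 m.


sigma = (10.0 - 2.1 - 0.23) / 166.6 = 0.0460


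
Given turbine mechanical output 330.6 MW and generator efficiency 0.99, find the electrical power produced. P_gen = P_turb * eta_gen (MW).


P_gen = 330.6 * 0.99 = 327.2940 MW


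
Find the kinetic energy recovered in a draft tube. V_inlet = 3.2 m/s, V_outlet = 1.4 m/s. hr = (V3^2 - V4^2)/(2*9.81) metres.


hr = (3.2^2 - 1.4^2) / (2*9.81) = 0.4220 m


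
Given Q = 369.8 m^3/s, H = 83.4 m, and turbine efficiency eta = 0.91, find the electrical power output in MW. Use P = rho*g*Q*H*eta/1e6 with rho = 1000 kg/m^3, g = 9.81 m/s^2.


P = 1000 * 9.81 * 369.8 * 83.4 * 0.91 / 1e6 = 275.3235 MW


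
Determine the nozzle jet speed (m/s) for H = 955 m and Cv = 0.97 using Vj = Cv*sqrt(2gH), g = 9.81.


Vj = 0.97 * sqrt(2*9.81*955) = 132.7770 m/s


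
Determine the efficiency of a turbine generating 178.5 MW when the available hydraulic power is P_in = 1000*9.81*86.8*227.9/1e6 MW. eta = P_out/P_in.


P_in = 1000 * 9.81 * 86.8 * 227.9 / 1e6 = 194.0587 MW
eta = 178.5 / 194.0587 = 0.9198


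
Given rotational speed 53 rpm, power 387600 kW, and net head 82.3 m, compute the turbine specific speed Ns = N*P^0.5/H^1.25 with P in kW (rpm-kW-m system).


Ns = 53 * 387600^0.5 / 82.3^1.25 = 133.1122


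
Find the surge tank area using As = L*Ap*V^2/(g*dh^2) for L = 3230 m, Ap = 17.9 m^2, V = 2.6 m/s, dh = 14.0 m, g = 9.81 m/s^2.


As = 3230 * 17.9 * 2.6^2 / (9.81 * 14.0^2) = 203.2718 m^2


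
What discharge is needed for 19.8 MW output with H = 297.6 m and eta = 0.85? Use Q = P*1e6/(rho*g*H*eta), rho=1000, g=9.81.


Q = 19.8 * 1e6 / (1000 * 9.81 * 297.6 * 0.85) = 7.9789 m^3/s


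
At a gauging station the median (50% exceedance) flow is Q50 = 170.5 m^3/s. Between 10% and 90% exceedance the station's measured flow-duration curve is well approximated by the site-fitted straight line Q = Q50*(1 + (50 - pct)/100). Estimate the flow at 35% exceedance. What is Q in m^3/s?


Q = 170.5 * (1 + (50 - 35)/100) = 196.0750 m^3/s


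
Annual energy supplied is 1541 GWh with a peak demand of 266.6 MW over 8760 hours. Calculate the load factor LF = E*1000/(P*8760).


LF = 1541 * 1000 / (266.6 * 8760) = 0.6598


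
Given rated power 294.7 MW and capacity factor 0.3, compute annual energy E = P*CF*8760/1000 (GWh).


E = 294.7 * 0.3 * 8760 / 1000 = 774.4716 GWh


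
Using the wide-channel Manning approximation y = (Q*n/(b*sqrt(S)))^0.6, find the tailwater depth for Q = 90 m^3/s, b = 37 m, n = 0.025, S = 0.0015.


y = (90 * 0.025 / (37 * 0.0015^0.5))^0.6 = 1.3109 m


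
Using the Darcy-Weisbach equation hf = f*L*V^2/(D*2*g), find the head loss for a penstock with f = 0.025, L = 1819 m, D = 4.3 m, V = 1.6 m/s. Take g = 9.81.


hf = 0.025 * 1819 * 1.6^2 / (4.3 * 2 * 9.81) = 1.3799 m


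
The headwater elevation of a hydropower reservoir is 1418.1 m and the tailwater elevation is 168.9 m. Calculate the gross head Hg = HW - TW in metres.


Hg = 1418.1 - 168.9 = 1249.2000 m


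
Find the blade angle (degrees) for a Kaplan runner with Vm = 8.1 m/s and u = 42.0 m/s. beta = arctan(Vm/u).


beta = arctan(8.1 / 42.0) = 10.9159 degrees


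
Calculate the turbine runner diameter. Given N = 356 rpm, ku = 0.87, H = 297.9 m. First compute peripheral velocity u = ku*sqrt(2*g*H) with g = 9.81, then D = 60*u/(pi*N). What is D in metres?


u = 0.87 * sqrt(2*9.81*297.9) = 66.5126 m/s
D = 60 * 66.5126 / (pi * 356) = 3.5683 m


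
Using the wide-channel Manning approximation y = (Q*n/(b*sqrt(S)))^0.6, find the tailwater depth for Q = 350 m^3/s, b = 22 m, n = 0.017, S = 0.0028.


y = (350 * 0.017 / (22 * 0.0028^0.5))^0.6 = 2.6614 m


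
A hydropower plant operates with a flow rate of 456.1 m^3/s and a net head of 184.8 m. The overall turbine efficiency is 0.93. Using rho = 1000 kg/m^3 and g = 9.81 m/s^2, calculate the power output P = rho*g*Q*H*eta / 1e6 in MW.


P = 1000 * 9.81 * 456.1 * 184.8 * 0.93 / 1e6 = 768.9781 MW


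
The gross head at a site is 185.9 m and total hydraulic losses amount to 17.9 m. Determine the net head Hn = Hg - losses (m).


Hn = 185.9 - 17.9 = 168.0000 m


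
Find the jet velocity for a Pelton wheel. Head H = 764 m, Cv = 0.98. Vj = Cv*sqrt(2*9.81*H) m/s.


Vj = 0.98 * sqrt(2*9.81*764) = 119.9837 m/s


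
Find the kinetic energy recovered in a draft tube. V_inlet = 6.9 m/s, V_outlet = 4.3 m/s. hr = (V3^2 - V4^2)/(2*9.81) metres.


hr = (6.9^2 - 4.3^2) / (2*9.81) = 1.4842 m


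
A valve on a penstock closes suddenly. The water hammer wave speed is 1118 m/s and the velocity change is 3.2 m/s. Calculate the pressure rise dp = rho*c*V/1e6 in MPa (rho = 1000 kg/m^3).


dp = 1000 * 1118 * 3.2 / 1e6 = 3.5776 MPa


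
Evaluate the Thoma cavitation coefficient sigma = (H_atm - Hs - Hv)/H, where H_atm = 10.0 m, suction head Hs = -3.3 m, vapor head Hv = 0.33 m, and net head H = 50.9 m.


sigma = (10.0 - (-3.3) - 0.33) / 50.9 = 0.2548


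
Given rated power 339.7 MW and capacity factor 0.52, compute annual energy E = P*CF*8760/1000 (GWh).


E = 339.7 * 0.52 * 8760 / 1000 = 1547.4014 GWh


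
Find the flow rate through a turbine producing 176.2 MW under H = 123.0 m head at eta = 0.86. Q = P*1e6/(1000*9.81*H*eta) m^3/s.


Q = 176.2 * 1e6 / (1000 * 9.81 * 123.0 * 0.86) = 169.7983 m^3/s


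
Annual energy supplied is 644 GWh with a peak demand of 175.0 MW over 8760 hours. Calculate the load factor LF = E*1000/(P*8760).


LF = 644 * 1000 / (175.0 * 8760) = 0.4201


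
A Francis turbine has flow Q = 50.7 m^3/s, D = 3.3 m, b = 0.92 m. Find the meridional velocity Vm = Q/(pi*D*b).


Vm = 50.7 / (pi * 3.3 * 0.92) = 5.3156 m/s


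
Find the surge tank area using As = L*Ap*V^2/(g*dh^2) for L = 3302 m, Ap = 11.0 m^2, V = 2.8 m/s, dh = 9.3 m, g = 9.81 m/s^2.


As = 3302 * 11.0 * 2.8^2 / (9.81 * 9.3^2) = 335.6224 m^2


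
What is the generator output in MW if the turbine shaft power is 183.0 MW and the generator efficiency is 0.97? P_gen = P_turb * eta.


P_gen = 183.0 * 0.97 = 177.5100 MW


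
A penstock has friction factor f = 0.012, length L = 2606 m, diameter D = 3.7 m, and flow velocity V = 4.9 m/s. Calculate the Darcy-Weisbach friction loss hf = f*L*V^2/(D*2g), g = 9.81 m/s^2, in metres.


hf = 0.012 * 2606 * 4.9^2 / (3.7 * 2 * 9.81) = 10.3430 m


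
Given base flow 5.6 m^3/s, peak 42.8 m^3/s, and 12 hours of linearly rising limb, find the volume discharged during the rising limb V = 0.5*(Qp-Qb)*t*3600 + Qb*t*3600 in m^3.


V = 0.5*(42.8 - 5.6)*12*3600 + 5.6*12*3600 = 1.0454e+06 m^3


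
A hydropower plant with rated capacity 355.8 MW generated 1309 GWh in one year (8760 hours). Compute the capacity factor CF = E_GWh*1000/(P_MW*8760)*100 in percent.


CF = 1309 * 1000 / (355.8 * 8760) * 100 = 41.9981 %


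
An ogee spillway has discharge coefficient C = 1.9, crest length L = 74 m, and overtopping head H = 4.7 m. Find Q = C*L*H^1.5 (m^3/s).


Q = 1.9 * 74 * 4.7^1.5 = 1432.6236 m^3/s


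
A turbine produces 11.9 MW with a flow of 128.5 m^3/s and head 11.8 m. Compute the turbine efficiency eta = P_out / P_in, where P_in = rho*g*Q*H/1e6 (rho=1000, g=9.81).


P_in = 1000 * 9.81 * 128.5 * 11.8 / 1e6 = 14.8749 MW
eta = 11.9 / 14.8749 = 0.8000


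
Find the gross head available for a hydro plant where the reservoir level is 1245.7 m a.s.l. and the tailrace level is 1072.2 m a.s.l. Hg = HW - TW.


Hg = 1245.7 - 1072.2 = 173.5000 m


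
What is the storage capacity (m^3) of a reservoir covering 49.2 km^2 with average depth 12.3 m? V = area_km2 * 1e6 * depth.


V = 49.2 * 1e6 * 12.3 = 6.0516e+08 m^3


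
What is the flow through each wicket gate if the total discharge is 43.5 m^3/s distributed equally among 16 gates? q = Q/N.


q = 43.5 / 16 = 2.7188 m^3/s


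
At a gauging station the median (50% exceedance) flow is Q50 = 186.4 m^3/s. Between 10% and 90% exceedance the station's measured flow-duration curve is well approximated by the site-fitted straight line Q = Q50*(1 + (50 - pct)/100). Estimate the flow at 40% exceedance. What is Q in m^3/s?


Q = 186.4 * (1 + (50 - 40)/100) = 205.0400 m^3/s


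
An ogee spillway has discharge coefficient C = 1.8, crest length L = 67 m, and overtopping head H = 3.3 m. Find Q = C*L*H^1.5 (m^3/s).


Q = 1.8 * 67 * 3.3^1.5 = 722.9666 m^3/s


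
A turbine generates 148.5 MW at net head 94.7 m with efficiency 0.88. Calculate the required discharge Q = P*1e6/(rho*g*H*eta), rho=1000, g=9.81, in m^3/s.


Q = 148.5 * 1e6 / (1000 * 9.81 * 94.7 * 0.88) = 181.6456 m^3/s


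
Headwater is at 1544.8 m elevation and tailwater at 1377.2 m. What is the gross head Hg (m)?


Hg = 1544.8 - 1377.2 = 167.6000 m


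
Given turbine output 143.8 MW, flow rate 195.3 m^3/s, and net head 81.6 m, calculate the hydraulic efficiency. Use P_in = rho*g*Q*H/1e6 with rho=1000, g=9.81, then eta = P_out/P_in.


P_in = 1000 * 9.81 * 195.3 * 81.6 / 1e6 = 156.3369 MW
eta = 143.8 / 156.3369 = 0.9198


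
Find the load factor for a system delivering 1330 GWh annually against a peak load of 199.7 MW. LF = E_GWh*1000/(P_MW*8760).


LF = 1330 * 1000 / (199.7 * 8760) = 0.7603


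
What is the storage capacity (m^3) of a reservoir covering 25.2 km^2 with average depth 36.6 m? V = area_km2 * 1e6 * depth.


V = 25.2 * 1e6 * 36.6 = 9.2232e+08 m^3


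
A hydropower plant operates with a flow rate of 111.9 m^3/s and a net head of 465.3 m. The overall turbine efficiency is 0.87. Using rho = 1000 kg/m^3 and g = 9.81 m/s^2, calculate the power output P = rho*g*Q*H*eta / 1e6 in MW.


P = 1000 * 9.81 * 111.9 * 465.3 * 0.87 / 1e6 = 444.3768 MW


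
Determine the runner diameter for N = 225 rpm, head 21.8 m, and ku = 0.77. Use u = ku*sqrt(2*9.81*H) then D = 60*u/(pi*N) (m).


u = 0.77 * sqrt(2*9.81*21.8) = 15.9246 m/s
D = 60 * 15.9246 / (pi * 225) = 1.3517 m


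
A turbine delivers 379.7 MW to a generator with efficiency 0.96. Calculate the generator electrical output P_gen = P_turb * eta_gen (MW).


P_gen = 379.7 * 0.96 = 364.5120 MW


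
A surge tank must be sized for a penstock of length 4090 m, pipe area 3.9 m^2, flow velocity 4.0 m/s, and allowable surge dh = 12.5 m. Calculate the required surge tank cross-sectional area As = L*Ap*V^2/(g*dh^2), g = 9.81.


As = 4090 * 3.9 * 4.0^2 / (9.81 * 12.5^2) = 166.5018 m^2


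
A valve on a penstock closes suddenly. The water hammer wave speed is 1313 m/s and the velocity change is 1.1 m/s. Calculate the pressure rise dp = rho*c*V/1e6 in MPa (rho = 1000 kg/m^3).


dp = 1000 * 1313 * 1.1 / 1e6 = 1.4443 MPa


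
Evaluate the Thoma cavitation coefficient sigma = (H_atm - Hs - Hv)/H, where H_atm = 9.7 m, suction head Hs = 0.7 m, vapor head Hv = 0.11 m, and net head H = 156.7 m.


sigma = (9.7 - 0.7 - 0.11) / 156.7 = 0.0567


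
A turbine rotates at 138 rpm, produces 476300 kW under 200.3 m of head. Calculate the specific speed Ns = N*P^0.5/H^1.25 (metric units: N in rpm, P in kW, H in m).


Ns = 138 * 476300^0.5 / 200.3^1.25 = 126.3916


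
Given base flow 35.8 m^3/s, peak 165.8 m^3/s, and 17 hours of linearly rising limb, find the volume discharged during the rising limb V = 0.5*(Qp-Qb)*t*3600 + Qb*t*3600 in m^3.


V = 0.5*(165.8 - 35.8)*17*3600 + 35.8*17*3600 = 6.1690e+06 m^3


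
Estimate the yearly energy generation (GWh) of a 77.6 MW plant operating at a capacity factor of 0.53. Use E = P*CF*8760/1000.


E = 77.6 * 0.53 * 8760 / 1000 = 360.2813 GWh


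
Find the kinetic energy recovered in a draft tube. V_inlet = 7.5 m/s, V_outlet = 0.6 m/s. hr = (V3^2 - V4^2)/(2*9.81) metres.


hr = (7.5^2 - 0.6^2) / (2*9.81) = 2.8486 m


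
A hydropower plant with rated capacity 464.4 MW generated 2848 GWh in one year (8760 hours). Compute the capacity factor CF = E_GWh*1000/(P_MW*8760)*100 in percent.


CF = 2848 * 1000 / (464.4 * 8760) * 100 = 70.0074 %


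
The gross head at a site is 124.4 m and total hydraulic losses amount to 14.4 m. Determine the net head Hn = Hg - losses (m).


Hn = 124.4 - 14.4 = 110.0000 m


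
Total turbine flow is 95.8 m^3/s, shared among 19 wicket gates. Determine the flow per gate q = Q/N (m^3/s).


q = 95.8 / 19 = 5.0421 m^3/s


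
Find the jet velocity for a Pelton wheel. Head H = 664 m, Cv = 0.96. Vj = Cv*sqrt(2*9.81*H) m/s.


Vj = 0.96 * sqrt(2*9.81*664) = 109.5733 m/s


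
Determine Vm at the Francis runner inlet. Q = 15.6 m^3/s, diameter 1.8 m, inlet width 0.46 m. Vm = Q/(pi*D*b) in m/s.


Vm = 15.6 / (pi * 1.8 * 0.46) = 5.9971 m/s


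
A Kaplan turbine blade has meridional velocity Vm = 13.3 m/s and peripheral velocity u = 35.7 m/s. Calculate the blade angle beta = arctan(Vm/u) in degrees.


beta = arctan(13.3 / 35.7) = 20.4328 degrees


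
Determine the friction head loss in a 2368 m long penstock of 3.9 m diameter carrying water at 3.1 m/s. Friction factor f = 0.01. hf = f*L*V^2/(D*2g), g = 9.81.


hf = 0.01 * 2368 * 3.1^2 / (3.9 * 2 * 9.81) = 2.9740 m


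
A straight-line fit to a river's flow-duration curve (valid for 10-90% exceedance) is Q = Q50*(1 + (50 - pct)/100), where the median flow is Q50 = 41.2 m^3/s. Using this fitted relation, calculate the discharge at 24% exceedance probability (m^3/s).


Q = 41.2 * (1 + (50 - 24)/100) = 51.9120 m^3/s


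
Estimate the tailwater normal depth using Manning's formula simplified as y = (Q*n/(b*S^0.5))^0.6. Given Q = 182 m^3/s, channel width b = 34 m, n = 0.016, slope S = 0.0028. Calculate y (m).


y = (182 * 0.016 / (34 * 0.0028^0.5))^0.6 = 1.3350 m


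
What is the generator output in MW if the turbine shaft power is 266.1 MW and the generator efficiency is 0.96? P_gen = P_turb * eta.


P_gen = 266.1 * 0.96 = 255.4560 MW


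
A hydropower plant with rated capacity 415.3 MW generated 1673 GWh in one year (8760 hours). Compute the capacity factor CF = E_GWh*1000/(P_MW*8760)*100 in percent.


CF = 1673 * 1000 / (415.3 * 8760) * 100 = 45.9865 %


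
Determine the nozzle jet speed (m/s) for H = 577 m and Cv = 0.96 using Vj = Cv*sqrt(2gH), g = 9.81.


Vj = 0.96 * sqrt(2*9.81*577) = 102.1430 m/s


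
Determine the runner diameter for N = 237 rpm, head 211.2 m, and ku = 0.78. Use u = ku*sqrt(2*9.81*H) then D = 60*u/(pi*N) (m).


u = 0.78 * sqrt(2*9.81*211.2) = 50.2101 m/s
D = 60 * 50.2101 / (pi * 237) = 4.0462 m


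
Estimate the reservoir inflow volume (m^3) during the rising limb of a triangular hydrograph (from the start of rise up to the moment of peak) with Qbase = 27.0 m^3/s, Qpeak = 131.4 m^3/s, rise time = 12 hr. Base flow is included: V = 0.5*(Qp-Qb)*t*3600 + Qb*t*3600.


V = 0.5*(131.4 - 27.0)*12*3600 + 27.0*12*3600 = 3.4214e+06 m^3


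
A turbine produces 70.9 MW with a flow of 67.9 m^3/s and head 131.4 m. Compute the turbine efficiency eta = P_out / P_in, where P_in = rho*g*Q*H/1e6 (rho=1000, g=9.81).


P_in = 1000 * 9.81 * 67.9 * 131.4 / 1e6 = 87.5254 MW
eta = 70.9 / 87.5254 = 0.8101


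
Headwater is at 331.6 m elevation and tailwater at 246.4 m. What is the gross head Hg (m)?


Hg = 331.6 - 246.4 = 85.2000 m


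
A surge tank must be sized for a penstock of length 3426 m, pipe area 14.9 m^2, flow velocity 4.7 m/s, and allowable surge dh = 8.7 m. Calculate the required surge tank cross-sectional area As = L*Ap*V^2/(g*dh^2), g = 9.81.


As = 3426 * 14.9 * 4.7^2 / (9.81 * 8.7^2) = 1518.6645 m^2


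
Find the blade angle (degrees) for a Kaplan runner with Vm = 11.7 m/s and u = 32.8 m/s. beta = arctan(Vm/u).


beta = arctan(11.7 / 32.8) = 19.6317 degrees


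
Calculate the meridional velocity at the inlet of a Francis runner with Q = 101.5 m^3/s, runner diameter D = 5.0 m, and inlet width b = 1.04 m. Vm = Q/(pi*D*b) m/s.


Vm = 101.5 / (pi * 5.0 * 1.04) = 6.2132 m/s


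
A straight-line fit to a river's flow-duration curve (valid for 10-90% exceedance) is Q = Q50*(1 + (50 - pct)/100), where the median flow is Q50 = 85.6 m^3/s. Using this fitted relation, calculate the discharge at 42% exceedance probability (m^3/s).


Q = 85.6 * (1 + (50 - 42)/100) = 92.4480 m^3/s


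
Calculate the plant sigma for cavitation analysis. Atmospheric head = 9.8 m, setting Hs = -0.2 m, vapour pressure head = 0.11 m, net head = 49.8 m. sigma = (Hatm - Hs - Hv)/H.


sigma = (9.8 - (-0.2) - 0.11) / 49.8 = 0.1986


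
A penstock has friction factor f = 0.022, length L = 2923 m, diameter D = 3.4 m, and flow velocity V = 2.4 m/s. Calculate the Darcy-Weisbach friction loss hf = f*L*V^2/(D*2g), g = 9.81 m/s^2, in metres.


hf = 0.022 * 2923 * 2.4^2 / (3.4 * 2 * 9.81) = 5.5526 m


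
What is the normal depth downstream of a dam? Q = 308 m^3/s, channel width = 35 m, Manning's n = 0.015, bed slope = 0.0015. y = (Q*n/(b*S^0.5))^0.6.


y = (308 * 0.015 / (35 * 0.0015^0.5))^0.6 = 2.0870 m


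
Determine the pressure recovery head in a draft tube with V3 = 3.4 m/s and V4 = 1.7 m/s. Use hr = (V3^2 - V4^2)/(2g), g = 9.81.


hr = (3.4^2 - 1.7^2) / (2*9.81) = 0.4419 m


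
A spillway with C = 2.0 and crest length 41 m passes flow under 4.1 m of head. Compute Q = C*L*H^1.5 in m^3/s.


Q = 2.0 * 41 * 4.1^1.5 = 680.7531 m^3/s


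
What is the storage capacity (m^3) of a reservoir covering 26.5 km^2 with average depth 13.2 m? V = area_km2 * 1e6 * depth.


V = 26.5 * 1e6 * 13.2 = 3.4980e+08 m^3


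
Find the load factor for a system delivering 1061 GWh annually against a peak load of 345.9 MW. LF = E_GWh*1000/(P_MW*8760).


LF = 1061 * 1000 / (345.9 * 8760) = 0.3502


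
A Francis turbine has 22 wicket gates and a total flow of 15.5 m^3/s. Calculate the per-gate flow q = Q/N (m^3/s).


q = 15.5 / 22 = 0.7045 m^3/s


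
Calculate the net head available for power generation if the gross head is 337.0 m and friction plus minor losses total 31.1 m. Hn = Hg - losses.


Hn = 337.0 - 31.1 = 305.9000 m


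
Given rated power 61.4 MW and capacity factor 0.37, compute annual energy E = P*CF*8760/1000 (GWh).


E = 61.4 * 0.37 * 8760 / 1000 = 199.0097 GWh


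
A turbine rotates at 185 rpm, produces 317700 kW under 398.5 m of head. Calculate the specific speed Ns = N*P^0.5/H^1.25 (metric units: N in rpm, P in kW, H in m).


Ns = 185 * 317700^0.5 / 398.5^1.25 = 58.5659


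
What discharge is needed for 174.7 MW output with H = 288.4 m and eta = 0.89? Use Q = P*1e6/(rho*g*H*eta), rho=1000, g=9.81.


Q = 174.7 * 1e6 / (1000 * 9.81 * 288.4 * 0.89) = 69.3807 m^3/s


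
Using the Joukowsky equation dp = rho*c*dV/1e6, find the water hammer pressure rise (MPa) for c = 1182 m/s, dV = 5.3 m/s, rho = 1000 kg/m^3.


dp = 1000 * 1182 * 5.3 / 1e6 = 6.2646 MPa


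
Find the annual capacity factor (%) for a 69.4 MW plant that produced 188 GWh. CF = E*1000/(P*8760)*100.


CF = 188 * 1000 / (69.4 * 8760) * 100 = 30.9239 %


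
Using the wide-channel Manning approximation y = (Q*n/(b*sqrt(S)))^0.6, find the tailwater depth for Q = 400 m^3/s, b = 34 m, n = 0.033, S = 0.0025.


y = (400 * 0.033 / (34 * 0.0025^0.5))^0.6 = 3.4204 m


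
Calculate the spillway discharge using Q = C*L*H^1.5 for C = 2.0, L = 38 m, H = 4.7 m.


Q = 2.0 * 38 * 4.7^1.5 = 774.3911 m^3/s


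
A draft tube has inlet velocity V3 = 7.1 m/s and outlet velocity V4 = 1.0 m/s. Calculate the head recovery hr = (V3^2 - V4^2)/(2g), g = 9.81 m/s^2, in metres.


hr = (7.1^2 - 1.0^2) / (2*9.81) = 2.5183 m


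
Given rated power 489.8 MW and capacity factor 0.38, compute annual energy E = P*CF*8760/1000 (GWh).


E = 489.8 * 0.38 * 8760 / 1000 = 1630.4462 GWh


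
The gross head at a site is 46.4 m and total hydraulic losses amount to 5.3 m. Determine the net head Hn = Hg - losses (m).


Hn = 46.4 - 5.3 = 41.1000 m


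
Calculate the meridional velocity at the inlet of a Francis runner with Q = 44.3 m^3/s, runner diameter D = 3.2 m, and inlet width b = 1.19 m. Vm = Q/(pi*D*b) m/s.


Vm = 44.3 / (pi * 3.2 * 1.19) = 3.7030 m/s


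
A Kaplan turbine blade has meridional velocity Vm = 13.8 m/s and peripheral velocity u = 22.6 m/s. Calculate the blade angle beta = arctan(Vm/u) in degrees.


beta = arctan(13.8 / 22.6) = 31.4091 degrees


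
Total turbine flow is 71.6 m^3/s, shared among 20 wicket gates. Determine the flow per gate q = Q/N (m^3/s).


q = 71.6 / 20 = 3.5800 m^3/s


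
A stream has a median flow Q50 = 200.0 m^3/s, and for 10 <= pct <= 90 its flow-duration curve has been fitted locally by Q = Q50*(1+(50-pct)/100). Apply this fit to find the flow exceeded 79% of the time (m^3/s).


Q = 200.0 * (1 + (50 - 79)/100) = 142.0000 m^3/s


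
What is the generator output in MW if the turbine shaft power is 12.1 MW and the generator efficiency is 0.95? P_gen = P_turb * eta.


P_gen = 12.1 * 0.95 = 11.4950 MW


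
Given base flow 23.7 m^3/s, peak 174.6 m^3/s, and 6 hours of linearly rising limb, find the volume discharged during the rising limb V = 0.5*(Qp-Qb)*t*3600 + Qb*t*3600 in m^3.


V = 0.5*(174.6 - 23.7)*6*3600 + 23.7*6*3600 = 2.1416e+06 m^3


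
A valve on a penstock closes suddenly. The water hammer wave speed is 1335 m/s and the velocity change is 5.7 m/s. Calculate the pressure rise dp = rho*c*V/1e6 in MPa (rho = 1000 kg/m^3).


dp = 1000 * 1335 * 5.7 / 1e6 = 7.6095 MPa


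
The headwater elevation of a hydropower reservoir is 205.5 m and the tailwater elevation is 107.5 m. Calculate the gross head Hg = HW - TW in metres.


Hg = 205.5 - 107.5 = 98.0000 m


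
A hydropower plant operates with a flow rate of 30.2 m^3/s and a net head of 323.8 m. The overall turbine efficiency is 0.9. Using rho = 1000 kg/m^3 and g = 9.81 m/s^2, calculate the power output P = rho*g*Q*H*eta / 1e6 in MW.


P = 1000 * 9.81 * 30.2 * 323.8 * 0.9 / 1e6 = 86.3367 MW


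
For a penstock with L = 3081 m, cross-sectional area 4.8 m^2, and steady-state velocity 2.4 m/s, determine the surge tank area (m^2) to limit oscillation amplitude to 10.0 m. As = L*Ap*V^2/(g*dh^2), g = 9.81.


As = 3081 * 4.8 * 2.4^2 / (9.81 * 10.0^2) = 86.8333 m^2


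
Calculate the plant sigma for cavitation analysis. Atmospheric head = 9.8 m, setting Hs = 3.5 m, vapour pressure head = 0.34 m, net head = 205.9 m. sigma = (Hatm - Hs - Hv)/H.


sigma = (9.8 - 3.5 - 0.34) / 205.9 = 0.0289


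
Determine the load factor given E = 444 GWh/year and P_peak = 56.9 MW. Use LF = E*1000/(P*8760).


LF = 444 * 1000 / (56.9 * 8760) = 0.8908


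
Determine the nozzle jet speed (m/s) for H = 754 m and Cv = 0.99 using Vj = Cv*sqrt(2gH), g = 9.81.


Vj = 0.99 * sqrt(2*9.81*754) = 120.4122 m/s


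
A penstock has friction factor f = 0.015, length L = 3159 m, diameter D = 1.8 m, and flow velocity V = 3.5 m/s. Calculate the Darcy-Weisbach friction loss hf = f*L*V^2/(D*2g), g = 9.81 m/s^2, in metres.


hf = 0.015 * 3159 * 3.5^2 / (1.8 * 2 * 9.81) = 16.4364 m


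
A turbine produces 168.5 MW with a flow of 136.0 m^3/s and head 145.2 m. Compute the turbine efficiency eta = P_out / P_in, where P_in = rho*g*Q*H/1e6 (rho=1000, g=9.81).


P_in = 1000 * 9.81 * 136.0 * 145.2 / 1e6 = 193.7200 MW
eta = 168.5 / 193.7200 = 0.8698


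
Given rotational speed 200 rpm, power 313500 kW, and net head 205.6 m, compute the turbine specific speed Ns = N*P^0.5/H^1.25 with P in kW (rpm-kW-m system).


Ns = 200 * 313500^0.5 / 205.6^1.25 = 143.8368


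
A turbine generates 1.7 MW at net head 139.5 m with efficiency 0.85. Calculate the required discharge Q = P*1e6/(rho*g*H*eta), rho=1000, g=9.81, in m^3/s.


Q = 1.7 * 1e6 / (1000 * 9.81 * 139.5 * 0.85) = 1.4615 m^3/s


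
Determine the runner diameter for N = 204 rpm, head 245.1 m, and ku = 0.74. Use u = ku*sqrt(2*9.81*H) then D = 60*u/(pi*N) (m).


u = 0.74 * sqrt(2*9.81*245.1) = 51.3160 m/s
D = 60 * 51.3160 / (pi * 204) = 4.8042 m


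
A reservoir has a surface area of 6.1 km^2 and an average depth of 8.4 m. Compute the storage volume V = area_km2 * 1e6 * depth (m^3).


V = 6.1 * 1e6 * 8.4 = 5.1240e+07 m^3


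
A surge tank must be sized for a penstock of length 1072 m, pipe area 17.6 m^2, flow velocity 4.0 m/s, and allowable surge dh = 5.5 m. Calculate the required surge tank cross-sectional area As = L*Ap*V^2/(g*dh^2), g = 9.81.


As = 1072 * 17.6 * 4.0^2 / (9.81 * 5.5^2) = 1017.2625 m^2


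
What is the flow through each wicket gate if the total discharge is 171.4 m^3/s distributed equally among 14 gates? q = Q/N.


q = 171.4 / 14 = 12.2429 m^3/s


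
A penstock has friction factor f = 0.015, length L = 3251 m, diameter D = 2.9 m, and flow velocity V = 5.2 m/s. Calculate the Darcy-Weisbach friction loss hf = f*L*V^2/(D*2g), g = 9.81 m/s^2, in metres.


hf = 0.015 * 3251 * 5.2^2 / (2.9 * 2 * 9.81) = 23.1749 m


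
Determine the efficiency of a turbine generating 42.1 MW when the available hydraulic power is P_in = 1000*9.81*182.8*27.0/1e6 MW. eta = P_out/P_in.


P_in = 1000 * 9.81 * 182.8 * 27.0 / 1e6 = 48.4182 MW
eta = 42.1 / 48.4182 = 0.8695


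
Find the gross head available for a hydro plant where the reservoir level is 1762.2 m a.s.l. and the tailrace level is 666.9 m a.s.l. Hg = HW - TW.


Hg = 1762.2 - 666.9 = 1095.3000 m


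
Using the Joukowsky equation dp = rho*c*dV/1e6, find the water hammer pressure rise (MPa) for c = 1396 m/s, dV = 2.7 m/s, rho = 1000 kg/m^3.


dp = 1000 * 1396 * 2.7 / 1e6 = 3.7692 MPa


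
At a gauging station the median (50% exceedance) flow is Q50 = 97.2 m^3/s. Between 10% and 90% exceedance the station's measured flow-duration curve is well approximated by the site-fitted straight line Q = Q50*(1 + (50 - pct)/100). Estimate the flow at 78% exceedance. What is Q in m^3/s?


Q = 97.2 * (1 + (50 - 78)/100) = 69.9840 m^3/s


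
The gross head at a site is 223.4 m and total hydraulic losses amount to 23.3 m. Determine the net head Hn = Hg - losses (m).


Hn = 223.4 - 23.3 = 200.1000 m


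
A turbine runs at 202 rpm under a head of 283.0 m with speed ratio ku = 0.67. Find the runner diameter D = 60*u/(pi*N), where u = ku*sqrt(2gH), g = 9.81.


u = 0.67 * sqrt(2*9.81*283.0) = 49.9249 m/s
D = 60 * 49.9249 / (pi * 202) = 4.7203 m


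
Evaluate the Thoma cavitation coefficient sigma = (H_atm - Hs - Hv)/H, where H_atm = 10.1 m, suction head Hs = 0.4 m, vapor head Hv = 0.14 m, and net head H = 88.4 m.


sigma = (10.1 - 0.4 - 0.14) / 88.4 = 0.1081


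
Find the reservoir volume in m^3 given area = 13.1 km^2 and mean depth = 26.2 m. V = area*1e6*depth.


V = 13.1 * 1e6 * 26.2 = 3.4322e+08 m^3


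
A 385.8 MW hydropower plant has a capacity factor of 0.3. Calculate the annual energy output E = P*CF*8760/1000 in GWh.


E = 385.8 * 0.3 * 8760 / 1000 = 1013.8824 GWh


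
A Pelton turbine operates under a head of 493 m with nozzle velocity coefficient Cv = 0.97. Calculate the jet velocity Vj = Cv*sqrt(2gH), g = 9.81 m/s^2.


Vj = 0.97 * sqrt(2*9.81*493) = 95.3992 m/s


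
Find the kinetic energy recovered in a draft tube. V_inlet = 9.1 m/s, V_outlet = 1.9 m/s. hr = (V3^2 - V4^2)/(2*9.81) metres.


hr = (9.1^2 - 1.9^2) / (2*9.81) = 4.0367 m


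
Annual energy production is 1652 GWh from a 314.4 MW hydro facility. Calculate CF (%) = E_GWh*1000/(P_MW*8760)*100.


CF = 1652 * 1000 / (314.4 * 8760) * 100 = 59.9823 %


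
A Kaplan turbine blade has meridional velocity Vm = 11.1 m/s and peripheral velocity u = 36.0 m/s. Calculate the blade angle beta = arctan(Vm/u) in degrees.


beta = arctan(11.1 / 36.0) = 17.1363 degrees


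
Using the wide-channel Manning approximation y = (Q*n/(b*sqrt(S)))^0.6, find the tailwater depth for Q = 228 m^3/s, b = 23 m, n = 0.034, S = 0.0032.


y = (228 * 0.034 / (23 * 0.0032^0.5))^0.6 = 2.9179 m


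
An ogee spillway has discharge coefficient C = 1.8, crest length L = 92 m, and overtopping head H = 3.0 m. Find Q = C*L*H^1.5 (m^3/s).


Q = 1.8 * 92 * 3.0^1.5 = 860.4828 m^3/s


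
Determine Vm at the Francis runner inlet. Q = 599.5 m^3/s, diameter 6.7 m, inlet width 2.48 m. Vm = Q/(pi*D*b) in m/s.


Vm = 599.5 / (pi * 6.7 * 2.48) = 11.4845 m/s


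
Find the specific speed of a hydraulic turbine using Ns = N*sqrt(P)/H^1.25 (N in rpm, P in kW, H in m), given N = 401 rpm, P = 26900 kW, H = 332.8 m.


Ns = 401 * 26900^0.5 / 332.8^1.25 = 46.2691


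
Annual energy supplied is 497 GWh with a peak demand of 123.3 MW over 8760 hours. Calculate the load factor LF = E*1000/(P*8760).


LF = 497 * 1000 / (123.3 * 8760) = 0.4601


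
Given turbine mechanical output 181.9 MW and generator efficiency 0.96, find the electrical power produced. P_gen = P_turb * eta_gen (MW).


P_gen = 181.9 * 0.96 = 174.6240 MW


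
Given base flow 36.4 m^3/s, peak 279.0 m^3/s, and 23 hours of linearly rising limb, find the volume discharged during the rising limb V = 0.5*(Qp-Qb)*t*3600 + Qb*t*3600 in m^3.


V = 0.5*(279.0 - 36.4)*23*3600 + 36.4*23*3600 = 1.3058e+07 m^3


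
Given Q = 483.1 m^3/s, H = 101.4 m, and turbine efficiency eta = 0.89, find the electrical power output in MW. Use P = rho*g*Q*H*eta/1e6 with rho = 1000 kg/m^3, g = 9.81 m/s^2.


P = 1000 * 9.81 * 483.1 * 101.4 * 0.89 / 1e6 = 427.6948 MW


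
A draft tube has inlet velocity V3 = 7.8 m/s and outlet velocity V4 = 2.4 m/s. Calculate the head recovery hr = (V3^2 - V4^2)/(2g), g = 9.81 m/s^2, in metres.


hr = (7.8^2 - 2.4^2) / (2*9.81) = 2.8073 m


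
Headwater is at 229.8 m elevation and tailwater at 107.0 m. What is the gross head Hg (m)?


Hg = 229.8 - 107.0 = 122.8000 m


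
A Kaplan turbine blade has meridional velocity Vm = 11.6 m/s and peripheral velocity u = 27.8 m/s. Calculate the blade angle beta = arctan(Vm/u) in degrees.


beta = arctan(11.6 / 27.8) = 22.6491 degrees


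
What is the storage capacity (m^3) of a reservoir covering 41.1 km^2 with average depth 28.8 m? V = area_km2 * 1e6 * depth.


V = 41.1 * 1e6 * 28.8 = 1.1837e+09 m^3


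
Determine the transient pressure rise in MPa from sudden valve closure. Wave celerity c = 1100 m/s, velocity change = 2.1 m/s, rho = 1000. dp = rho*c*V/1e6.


dp = 1000 * 1100 * 2.1 / 1e6 = 2.3100 MPa


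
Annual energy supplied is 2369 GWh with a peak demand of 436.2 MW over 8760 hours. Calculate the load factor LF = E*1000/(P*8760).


LF = 2369 * 1000 / (436.2 * 8760) = 0.6200


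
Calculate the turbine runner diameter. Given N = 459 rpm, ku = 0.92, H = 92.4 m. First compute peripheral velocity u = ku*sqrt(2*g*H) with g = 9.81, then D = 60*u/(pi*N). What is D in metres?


u = 0.92 * sqrt(2*9.81*92.4) = 39.1718 m/s
D = 60 * 39.1718 / (pi * 459) = 1.6299 m


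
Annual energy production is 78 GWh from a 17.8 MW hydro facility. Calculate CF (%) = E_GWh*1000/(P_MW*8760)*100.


CF = 78 * 1000 / (17.8 * 8760) * 100 = 50.0231 %


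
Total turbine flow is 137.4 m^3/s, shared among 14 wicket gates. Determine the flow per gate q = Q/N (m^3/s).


q = 137.4 / 14 = 9.8143 m^3/s


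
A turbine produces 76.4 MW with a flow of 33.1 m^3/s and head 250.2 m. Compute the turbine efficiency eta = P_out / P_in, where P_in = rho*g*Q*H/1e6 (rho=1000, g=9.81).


P_in = 1000 * 9.81 * 33.1 * 250.2 / 1e6 = 81.2427 MW
eta = 76.4 / 81.2427 = 0.9404


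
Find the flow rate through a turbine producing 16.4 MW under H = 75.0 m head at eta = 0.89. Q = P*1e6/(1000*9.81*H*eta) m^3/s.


Q = 16.4 * 1e6 / (1000 * 9.81 * 75.0 * 0.89) = 25.0451 m^3/s


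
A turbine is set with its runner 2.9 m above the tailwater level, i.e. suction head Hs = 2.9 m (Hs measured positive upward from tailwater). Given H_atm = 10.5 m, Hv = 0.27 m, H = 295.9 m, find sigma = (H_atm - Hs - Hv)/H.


sigma = (10.5 - 2.9 - 0.27) / 295.9 = 0.0248


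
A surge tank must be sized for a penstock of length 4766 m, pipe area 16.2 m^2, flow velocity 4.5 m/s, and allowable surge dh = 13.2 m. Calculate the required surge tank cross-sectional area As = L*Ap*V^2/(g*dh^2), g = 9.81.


As = 4766 * 16.2 * 4.5^2 / (9.81 * 13.2^2) = 914.6969 m^2


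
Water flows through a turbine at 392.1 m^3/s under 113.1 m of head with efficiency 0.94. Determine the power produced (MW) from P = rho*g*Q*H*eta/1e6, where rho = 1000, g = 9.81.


P = 1000 * 9.81 * 392.1 * 113.1 * 0.94 / 1e6 = 408.9369 MW


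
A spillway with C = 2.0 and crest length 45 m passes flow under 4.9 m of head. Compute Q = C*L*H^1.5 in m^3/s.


Q = 2.0 * 45 * 4.9^1.5 = 976.1951 m^3/s


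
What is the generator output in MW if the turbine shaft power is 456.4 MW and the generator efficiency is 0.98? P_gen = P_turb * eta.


P_gen = 456.4 * 0.98 = 447.2720 MW


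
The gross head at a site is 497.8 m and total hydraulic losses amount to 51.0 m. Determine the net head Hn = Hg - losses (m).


Hn = 497.8 - 51.0 = 446.8000 m


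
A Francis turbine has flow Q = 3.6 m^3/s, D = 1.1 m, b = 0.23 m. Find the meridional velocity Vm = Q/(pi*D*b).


Vm = 3.6 / (pi * 1.1 * 0.23) = 4.5293 m/s


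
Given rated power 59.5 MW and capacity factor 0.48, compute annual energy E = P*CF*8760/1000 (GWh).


E = 59.5 * 0.48 * 8760 / 1000 = 250.1856 GWh


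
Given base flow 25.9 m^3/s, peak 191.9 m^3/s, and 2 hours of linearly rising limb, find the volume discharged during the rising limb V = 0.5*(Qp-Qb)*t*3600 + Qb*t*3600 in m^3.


V = 0.5*(191.9 - 25.9)*2*3600 + 25.9*2*3600 = 784080.0000 m^3


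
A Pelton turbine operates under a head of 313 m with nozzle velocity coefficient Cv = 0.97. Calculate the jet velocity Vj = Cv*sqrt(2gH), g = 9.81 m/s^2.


Vj = 0.97 * sqrt(2*9.81*313) = 76.0140 m/s


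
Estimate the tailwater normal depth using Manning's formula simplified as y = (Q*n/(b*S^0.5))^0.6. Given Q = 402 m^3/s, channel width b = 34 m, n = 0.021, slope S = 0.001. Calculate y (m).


y = (402 * 0.021 / (34 * 0.001^0.5))^0.6 = 3.4433 m


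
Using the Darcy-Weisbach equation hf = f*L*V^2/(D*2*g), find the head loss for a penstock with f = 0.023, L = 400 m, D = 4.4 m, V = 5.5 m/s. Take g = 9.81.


hf = 0.023 * 400 * 5.5^2 / (4.4 * 2 * 9.81) = 3.2238 m


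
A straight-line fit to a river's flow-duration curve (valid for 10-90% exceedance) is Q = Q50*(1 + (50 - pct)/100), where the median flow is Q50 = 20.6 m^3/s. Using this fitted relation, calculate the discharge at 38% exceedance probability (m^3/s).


Q = 20.6 * (1 + (50 - 38)/100) = 23.0720 m^3/s


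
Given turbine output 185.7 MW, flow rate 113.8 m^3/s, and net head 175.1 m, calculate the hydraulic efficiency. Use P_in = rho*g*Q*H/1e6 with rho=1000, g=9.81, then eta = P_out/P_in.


P_in = 1000 * 9.81 * 113.8 * 175.1 / 1e6 = 195.4778 MW
eta = 185.7 / 195.4778 = 0.9500


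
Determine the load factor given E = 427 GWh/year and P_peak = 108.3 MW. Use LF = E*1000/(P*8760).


LF = 427 * 1000 / (108.3 * 8760) = 0.4501


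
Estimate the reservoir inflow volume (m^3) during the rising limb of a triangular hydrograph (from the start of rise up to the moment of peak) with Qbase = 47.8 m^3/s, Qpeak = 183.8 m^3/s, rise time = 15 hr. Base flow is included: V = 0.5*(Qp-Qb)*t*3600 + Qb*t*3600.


V = 0.5*(183.8 - 47.8)*15*3600 + 47.8*15*3600 = 6.2532e+06 m^3


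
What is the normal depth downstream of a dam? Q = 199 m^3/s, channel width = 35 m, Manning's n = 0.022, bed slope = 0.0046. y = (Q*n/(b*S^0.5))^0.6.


y = (199 * 0.022 / (35 * 0.0046^0.5))^0.6 = 1.4438 m


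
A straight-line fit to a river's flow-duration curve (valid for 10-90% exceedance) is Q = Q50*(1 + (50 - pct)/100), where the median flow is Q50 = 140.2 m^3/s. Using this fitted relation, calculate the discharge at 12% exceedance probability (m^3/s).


Q = 140.2 * (1 + (50 - 12)/100) = 193.4760 m^3/s


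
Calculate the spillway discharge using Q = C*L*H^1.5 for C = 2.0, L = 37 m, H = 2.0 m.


Q = 2.0 * 37 * 2.0^1.5 = 209.3036 m^3/s


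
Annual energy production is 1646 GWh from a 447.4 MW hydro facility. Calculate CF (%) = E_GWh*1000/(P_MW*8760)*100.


CF = 1646 * 1000 / (447.4 * 8760) * 100 = 41.9981 %


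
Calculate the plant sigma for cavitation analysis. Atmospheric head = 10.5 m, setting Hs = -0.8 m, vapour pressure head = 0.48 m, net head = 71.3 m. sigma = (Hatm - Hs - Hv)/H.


sigma = (10.5 - (-0.8) - 0.48) / 71.3 = 0.1518


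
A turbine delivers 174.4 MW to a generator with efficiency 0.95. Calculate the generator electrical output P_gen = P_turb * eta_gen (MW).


P_gen = 174.4 * 0.95 = 165.6800 MW


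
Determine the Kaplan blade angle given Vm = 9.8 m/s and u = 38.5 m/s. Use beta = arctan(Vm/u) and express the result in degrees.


beta = arctan(9.8 / 38.5) = 14.2811 degrees


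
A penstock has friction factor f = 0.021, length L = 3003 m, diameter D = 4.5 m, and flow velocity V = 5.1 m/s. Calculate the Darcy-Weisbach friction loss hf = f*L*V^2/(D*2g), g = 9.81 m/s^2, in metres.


hf = 0.021 * 3003 * 5.1^2 / (4.5 * 2 * 9.81) = 18.5782 m


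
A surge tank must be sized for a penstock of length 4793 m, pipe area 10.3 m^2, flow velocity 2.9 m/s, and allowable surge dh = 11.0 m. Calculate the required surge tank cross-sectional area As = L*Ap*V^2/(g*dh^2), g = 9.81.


As = 4793 * 10.3 * 2.9^2 / (9.81 * 11.0^2) = 349.7730 m^2


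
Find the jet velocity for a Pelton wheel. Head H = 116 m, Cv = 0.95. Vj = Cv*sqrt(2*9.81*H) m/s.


Vj = 0.95 * sqrt(2*9.81*116) = 45.3213 m/s


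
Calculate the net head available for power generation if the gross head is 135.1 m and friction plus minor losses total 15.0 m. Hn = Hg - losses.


Hn = 135.1 - 15.0 = 120.1000 m


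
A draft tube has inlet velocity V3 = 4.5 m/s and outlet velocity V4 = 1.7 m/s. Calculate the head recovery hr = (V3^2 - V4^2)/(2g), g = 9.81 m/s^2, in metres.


hr = (4.5^2 - 1.7^2) / (2*9.81) = 0.8848 m


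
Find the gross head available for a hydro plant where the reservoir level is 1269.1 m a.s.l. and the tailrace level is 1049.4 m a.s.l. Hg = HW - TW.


Hg = 1269.1 - 1049.4 = 219.7000 m


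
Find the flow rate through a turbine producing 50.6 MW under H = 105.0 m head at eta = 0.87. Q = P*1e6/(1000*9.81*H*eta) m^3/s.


Q = 50.6 * 1e6 / (1000 * 9.81 * 105.0 * 0.87) = 56.4642 m^3/s


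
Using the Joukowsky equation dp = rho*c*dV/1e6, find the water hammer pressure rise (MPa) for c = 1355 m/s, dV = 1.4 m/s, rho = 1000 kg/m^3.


dp = 1000 * 1355 * 1.4 / 1e6 = 1.8970 MPa


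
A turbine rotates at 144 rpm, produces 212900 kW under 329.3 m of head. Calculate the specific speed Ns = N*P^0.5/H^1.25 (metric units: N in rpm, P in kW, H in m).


Ns = 144 * 212900^0.5 / 329.3^1.25 = 47.3653


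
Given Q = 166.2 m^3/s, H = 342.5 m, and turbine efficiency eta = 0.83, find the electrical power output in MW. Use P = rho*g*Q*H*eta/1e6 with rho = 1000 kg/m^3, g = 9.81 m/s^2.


P = 1000 * 9.81 * 166.2 * 342.5 * 0.83 / 1e6 = 463.4882 MW


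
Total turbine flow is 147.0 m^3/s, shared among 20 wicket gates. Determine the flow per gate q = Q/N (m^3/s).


q = 147.0 / 20 = 7.3500 m^3/s
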